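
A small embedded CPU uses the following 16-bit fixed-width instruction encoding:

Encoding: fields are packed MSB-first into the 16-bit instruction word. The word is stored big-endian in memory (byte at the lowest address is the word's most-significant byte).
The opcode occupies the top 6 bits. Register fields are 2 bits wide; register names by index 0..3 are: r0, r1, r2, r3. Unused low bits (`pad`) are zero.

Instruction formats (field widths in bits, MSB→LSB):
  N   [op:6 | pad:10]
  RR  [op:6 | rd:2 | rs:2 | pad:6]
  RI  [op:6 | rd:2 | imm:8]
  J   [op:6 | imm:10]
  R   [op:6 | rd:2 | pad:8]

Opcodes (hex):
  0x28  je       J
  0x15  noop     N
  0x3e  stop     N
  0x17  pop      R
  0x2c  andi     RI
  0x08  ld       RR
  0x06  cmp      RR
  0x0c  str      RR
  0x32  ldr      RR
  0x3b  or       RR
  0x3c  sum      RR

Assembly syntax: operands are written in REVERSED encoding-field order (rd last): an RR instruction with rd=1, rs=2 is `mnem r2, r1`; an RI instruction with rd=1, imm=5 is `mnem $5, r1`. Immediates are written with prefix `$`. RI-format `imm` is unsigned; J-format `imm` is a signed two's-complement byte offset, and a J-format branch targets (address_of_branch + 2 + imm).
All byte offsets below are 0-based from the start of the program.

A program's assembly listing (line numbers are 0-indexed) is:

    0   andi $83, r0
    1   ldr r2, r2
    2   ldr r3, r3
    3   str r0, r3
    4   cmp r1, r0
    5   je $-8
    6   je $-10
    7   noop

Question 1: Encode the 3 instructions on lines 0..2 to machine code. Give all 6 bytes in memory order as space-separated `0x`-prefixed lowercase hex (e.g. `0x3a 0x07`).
0. andi fields op=0x2c:6|rd=0:2|imm=83:8 → word b053h → b0 53
1. ldr fields op=0x32:6|rd=2:2|rs=2:2|pad=0:6 → word ca80h → ca 80
2. ldr fields op=0x32:6|rd=3:2|rs=3:2|pad=0:6 → word cbc0h → cb c0

0xb0 0x53 0xca 0x80 0xcb 0xc0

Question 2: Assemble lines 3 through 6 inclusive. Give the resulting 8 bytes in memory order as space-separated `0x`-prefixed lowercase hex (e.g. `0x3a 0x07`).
L3: str op=0xc:6|rd=3:2|rs=0:2|pad=0:6 ⇒ 0x3300 ⇒ big 33 00
L4: cmp op=0x6:6|rd=0:2|rs=1:2|pad=0:6 ⇒ 0x1840 ⇒ big 18 40
L5: je op=0x28:6|imm=-8:10 ⇒ 0xa3f8 ⇒ big a3 f8
L6: je op=0x28:6|imm=-10:10 ⇒ 0xa3f6 ⇒ big a3 f6

0x33 0x00 0x18 0x40 0xa3 0xf8 0xa3 0xf6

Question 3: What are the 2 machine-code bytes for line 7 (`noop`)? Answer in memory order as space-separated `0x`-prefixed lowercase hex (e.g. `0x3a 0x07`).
0x54 0x00

7. noop fields op=0x15:6|pad=0:10 → word 5400h → 54 00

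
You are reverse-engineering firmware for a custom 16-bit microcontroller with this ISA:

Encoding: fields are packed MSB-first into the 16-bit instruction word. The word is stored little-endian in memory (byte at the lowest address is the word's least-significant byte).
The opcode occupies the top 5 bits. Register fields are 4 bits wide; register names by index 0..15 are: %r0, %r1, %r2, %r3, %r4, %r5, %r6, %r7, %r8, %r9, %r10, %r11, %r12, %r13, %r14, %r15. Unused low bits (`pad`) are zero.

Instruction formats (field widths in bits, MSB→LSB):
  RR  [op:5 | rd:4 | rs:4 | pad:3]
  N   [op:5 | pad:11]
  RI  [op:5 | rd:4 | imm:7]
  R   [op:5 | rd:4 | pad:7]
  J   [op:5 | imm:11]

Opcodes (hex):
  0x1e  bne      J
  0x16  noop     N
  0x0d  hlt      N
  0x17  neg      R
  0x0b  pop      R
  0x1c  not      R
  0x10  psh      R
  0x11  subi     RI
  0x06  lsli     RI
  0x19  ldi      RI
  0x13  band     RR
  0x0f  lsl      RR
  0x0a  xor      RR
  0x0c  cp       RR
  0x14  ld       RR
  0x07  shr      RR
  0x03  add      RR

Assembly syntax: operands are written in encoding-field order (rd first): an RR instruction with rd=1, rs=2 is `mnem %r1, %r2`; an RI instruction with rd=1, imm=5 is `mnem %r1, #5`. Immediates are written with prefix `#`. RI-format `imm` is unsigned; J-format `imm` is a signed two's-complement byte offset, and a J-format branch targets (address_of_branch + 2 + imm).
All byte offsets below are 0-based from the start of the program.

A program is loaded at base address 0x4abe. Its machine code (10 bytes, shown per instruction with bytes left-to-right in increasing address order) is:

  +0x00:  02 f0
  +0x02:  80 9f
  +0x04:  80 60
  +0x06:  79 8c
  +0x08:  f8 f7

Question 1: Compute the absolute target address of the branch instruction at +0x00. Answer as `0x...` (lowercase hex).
off 0x00: read 02 f0 as little → 0xf002
  opcode bits[15:11]=0x1e: bne/J
  imm: (w>>0)&0x7ff=0x2 → #2
  target = base 0x4abe + off 0x00 + 2 + imm 2 = 0x4ac2

0x4ac2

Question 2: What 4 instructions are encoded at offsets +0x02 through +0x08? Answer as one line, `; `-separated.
+0x02: 80 9f ⇒ word 0x9f80 (little)
  top 5b → 0x13 → band [RR]
  [10:7] rd=15 = %r15
  [6:3] rs=0 = %r0
+0x04: 80 60 ⇒ word 0x6080 (little)
  top 5b → 0xc → cp [RR]
  [10:7] rd=1 = %r1
  [6:3] rs=0 = %r0
+0x06: 79 8c ⇒ word 0x8c79 (little)
  top 5b → 0x11 → subi [RI]
  [10:7] rd=8 = %r8
  [6:0] imm=121 = #121
+0x08: f8 f7 ⇒ word 0xf7f8 (little)
  top 5b → 0x1e → bne [J]
  [10:0] imm=2040 (s11→-8) = #-8

band %r15, %r0; cp %r1, %r0; subi %r8, #121; bne #-8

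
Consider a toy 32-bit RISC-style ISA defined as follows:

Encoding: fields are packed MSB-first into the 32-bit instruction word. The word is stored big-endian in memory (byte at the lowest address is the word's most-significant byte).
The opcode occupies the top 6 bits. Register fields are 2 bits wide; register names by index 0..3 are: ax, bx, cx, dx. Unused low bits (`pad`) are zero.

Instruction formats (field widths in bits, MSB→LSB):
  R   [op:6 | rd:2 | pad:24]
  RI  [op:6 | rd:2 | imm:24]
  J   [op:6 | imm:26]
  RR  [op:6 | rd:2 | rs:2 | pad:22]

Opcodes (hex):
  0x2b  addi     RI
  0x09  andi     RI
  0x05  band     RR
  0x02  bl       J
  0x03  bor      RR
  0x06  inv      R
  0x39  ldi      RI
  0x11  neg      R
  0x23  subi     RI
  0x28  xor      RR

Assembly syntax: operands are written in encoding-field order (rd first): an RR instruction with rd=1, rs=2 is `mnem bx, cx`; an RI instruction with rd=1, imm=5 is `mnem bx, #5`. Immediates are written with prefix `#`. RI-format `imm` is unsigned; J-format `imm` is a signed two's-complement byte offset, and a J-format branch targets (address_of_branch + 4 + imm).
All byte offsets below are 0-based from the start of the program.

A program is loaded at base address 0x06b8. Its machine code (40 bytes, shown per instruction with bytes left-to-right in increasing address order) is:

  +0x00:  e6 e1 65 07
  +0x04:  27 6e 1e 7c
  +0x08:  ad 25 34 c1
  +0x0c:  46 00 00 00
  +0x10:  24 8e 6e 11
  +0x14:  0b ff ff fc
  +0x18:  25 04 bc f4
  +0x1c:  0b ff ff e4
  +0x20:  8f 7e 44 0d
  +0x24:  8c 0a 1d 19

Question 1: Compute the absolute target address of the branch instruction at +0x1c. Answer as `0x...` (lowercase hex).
0x06bc

off 0x1c: read 0b ff ff e4 as big → 0x0bffffe4
  opcode bits[31:26]=0x2: bl/J
  imm@[25:0]=0x3ffffe4 (s26→-28) ⇒ #-28
  target = base 0x06b8 + off 0x1c + 4 + imm -28 = 0x06bc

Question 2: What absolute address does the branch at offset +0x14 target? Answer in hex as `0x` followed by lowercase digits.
@+14  big-endian(0b ff ff fc) = 0x0bfffffc
  opcode bits[31:26]=0x2: bl/J
  [25:0] imm=67108860 (s26→-4) = #-4
  target = base 0x06b8 + off 0x14 + 4 + imm -4 = 0x06cc

0x06cc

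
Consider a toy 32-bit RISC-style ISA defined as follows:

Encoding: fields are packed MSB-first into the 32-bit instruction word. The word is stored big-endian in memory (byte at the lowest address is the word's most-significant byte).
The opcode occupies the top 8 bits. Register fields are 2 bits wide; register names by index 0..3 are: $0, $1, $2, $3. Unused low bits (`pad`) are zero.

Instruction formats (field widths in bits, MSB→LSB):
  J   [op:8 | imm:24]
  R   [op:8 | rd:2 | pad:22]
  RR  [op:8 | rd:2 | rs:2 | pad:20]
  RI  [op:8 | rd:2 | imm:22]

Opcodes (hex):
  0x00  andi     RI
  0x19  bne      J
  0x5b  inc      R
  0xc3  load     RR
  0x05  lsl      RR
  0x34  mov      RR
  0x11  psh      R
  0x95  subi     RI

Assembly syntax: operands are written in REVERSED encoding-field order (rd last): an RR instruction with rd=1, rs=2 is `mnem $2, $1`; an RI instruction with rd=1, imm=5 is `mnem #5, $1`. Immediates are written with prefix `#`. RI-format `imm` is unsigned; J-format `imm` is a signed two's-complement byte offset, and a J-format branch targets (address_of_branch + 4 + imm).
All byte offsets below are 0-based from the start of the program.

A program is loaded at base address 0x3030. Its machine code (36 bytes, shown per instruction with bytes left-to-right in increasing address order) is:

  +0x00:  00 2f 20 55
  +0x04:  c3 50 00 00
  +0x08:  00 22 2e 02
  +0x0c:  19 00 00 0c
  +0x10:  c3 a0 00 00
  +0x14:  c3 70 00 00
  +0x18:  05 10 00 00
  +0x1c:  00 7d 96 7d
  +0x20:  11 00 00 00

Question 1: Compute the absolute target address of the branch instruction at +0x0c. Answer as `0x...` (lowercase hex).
0x304c

off 0x0c: read 19 00 00 0c as big → 0x1900000c
  op=0x1900000c>>24=0x19 ⇒ bne (J)
  [23:0] imm=12 = #12
  target = base 0x3030 + off 0x0c + 4 + imm 12 = 0x304c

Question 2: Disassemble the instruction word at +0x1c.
andi #4036221, $1

[1c] 00 7d 96 7d → 0x007d967d
  top 8b → 0x0 → andi [RI]
  [23:22] rd=1 = $1
  [21:0] imm=4036221 = #4036221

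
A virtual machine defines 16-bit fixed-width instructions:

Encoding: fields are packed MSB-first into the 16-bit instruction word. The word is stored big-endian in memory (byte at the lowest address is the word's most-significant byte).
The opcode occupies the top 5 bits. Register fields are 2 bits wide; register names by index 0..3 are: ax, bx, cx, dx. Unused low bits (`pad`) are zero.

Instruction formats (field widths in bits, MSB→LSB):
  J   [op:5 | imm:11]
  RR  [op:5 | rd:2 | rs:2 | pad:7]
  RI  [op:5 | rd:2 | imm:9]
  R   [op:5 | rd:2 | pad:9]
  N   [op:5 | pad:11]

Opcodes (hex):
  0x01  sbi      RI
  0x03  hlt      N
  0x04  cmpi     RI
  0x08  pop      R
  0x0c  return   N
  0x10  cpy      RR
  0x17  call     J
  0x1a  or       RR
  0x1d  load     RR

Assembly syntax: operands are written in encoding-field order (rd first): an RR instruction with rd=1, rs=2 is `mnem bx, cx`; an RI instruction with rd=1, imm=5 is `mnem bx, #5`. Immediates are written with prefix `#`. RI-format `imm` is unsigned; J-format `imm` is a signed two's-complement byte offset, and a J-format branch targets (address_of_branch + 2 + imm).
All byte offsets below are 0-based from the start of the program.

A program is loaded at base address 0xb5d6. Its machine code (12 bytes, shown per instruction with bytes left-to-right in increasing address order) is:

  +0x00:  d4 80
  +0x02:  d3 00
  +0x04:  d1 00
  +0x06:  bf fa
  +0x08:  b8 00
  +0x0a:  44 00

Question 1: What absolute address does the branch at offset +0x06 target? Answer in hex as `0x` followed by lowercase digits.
off 0x06: read bf fa as big → 0xbffa
  top 5b → 0x17 → call [J]
  [10:0] imm=2042 (s11→-6) = #-6
  target = base 0xb5d6 + off 0x06 + 2 + imm -6 = 0xb5d8

0xb5d8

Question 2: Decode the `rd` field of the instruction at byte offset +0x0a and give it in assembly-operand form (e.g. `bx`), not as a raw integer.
cx

+0x0a: 44 00 ⇒ word 0x4400 (big)
  op=0x4400>>11=0x8 ⇒ pop (R)
  [10:9] rd=2 = cx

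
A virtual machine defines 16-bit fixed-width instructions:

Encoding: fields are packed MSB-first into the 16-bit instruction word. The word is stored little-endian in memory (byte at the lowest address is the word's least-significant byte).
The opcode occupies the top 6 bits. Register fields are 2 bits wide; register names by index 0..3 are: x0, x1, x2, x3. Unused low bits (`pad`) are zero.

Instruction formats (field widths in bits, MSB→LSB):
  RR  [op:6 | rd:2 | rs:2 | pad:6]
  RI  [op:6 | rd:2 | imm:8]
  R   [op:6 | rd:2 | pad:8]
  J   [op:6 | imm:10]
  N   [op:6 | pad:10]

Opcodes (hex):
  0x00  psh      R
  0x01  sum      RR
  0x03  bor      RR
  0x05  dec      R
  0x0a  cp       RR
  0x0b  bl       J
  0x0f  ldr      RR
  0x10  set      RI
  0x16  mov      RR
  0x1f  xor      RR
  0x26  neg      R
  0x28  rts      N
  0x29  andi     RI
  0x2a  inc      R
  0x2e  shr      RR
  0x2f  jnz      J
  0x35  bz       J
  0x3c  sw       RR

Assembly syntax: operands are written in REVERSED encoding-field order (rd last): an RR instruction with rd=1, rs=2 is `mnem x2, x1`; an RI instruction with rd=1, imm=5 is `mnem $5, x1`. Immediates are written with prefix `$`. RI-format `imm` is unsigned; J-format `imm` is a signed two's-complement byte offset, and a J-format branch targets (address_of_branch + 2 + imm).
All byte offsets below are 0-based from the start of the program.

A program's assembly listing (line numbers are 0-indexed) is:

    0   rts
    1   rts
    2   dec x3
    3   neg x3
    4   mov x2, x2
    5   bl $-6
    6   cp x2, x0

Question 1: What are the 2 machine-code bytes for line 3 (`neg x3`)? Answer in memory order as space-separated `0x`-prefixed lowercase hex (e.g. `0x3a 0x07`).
0x00 0x9b

line 3 (neg): pack op=0x26:6|rd=3:2|pad=0:8 = 0x9b00; little→ 00 9b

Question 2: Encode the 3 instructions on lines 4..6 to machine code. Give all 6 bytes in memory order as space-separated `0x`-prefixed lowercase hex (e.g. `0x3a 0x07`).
4. mov fields op=0x16:6|rd=2:2|rs=2:2|pad=0:6 → word 5a80h → 80 5a
5. bl fields op=0xb:6|imm=-6:10 → word 2ffah → fa 2f
6. cp fields op=0xa:6|rd=0:2|rs=2:2|pad=0:6 → word 2880h → 80 28

0x80 0x5a 0xfa 0x2f 0x80 0x28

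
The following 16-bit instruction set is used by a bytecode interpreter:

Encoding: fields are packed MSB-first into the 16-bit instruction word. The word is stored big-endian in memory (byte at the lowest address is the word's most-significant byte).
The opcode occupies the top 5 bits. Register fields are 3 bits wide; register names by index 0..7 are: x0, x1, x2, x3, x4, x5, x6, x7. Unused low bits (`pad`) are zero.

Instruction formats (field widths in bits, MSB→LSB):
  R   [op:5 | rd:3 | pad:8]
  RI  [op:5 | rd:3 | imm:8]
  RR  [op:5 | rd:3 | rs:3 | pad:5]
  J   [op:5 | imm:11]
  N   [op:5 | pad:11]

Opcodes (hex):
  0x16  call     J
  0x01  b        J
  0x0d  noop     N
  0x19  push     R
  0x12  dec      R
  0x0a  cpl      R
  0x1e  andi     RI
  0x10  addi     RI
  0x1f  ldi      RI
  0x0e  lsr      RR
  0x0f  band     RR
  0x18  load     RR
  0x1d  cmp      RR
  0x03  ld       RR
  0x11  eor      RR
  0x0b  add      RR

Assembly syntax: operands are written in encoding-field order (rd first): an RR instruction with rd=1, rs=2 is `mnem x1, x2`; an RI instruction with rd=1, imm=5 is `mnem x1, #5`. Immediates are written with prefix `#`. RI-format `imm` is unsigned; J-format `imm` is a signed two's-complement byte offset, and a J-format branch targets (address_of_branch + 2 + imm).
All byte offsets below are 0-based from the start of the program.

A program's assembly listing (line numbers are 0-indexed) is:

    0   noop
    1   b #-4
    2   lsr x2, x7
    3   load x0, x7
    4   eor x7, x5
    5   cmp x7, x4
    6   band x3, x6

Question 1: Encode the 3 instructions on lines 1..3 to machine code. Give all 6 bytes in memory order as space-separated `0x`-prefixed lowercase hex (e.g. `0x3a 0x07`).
L1: b op=0x1:5|imm=-4:11 ⇒ 0x0ffc ⇒ big 0f fc
L2: lsr op=0xe:5|rd=2:3|rs=7:3|pad=0:5 ⇒ 0x72e0 ⇒ big 72 e0
L3: load op=0x18:5|rd=0:3|rs=7:3|pad=0:5 ⇒ 0xc0e0 ⇒ big c0 e0

0x0f 0xfc 0x72 0xe0 0xc0 0xe0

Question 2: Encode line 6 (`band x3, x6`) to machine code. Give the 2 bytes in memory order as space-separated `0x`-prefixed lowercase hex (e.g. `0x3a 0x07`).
line 6 (band): pack op=0xf:5|rd=3:3|rs=6:3|pad=0:5 = 0x7bc0; big→ 7b c0

0x7b 0xc0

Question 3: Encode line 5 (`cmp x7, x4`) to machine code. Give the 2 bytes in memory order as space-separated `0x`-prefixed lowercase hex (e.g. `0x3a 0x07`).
L5: cmp op=0x1d:5|rd=7:3|rs=4:3|pad=0:5 ⇒ 0xef80 ⇒ big ef 80

0xef 0x80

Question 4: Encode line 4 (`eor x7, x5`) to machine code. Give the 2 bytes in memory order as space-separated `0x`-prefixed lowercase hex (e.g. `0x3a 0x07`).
4. eor fields op=0x11:5|rd=7:3|rs=5:3|pad=0:5 → word 8fa0h → 8f a0

0x8f 0xa0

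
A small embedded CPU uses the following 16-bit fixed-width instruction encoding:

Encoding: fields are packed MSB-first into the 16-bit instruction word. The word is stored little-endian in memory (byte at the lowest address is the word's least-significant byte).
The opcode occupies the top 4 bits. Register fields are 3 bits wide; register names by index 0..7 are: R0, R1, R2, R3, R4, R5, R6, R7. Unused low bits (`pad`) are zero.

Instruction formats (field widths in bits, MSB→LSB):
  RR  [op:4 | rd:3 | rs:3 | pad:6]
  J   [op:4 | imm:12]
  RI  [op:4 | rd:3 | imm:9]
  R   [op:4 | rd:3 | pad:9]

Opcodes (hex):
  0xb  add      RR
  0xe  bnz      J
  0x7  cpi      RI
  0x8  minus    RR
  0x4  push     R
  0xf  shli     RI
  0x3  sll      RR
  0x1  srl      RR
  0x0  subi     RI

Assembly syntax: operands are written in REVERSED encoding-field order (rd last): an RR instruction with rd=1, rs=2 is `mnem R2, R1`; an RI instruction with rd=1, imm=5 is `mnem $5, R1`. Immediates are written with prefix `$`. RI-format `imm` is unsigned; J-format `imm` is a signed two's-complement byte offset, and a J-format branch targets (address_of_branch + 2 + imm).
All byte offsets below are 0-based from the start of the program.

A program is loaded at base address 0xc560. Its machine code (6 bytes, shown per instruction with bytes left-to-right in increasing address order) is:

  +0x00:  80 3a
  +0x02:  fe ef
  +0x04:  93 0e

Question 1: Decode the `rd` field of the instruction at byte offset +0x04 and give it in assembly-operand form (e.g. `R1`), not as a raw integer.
R7

off 0x04: read 93 0e as little → 0x0e93
  opcode bits[15:12]=0x0: subi/RI
  rd: (w>>9)&0x7=0x7 → R7
  imm: (w>>0)&0x1ff=0x93 → $147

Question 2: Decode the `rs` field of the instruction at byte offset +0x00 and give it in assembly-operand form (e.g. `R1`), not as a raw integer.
@+00  little-endian(80 3a) = 0x3a80
  top 4b → 0x3 → sll [RR]
  [11:9] rd=5 = R5
  [8:6] rs=2 = R2

R2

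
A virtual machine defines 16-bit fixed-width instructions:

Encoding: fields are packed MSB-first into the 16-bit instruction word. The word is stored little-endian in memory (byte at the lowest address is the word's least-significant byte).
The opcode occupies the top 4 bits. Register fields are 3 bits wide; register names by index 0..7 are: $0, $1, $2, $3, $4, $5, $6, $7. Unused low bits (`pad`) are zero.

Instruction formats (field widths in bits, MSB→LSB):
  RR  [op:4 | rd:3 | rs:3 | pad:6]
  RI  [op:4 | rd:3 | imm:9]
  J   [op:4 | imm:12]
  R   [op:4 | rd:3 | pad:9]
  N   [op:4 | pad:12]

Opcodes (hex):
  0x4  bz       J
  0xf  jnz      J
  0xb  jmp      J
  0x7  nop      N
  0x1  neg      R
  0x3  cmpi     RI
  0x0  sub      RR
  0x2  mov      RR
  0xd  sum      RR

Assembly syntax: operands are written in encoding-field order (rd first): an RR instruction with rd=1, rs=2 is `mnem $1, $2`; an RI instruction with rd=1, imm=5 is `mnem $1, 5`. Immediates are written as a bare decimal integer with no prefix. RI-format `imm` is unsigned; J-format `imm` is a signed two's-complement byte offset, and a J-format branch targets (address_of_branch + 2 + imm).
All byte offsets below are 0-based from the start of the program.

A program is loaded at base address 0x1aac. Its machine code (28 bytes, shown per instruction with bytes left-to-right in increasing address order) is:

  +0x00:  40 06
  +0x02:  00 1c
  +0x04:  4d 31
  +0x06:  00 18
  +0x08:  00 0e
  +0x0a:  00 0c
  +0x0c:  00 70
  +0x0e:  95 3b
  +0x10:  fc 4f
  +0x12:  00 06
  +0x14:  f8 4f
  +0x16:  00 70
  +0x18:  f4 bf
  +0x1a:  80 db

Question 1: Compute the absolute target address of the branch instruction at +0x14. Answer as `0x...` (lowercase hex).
0x1aba

+0x14: f8 4f ⇒ word 0x4ff8 (little)
  op=0x4ff8>>12=0x4 ⇒ bz (J)
  imm@[11:0]=0xff8 (s12→-8) ⇒ -8
  target = base 0x1aac + off 0x14 + 2 + imm -8 = 0x1aba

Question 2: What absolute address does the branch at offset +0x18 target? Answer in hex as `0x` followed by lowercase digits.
[18] f4 bf → 0xbff4
  opcode bits[15:12]=0xb: jmp/J
  imm@[11:0]=0xff4 (s12→-12) ⇒ -12
  target = base 0x1aac + off 0x18 + 2 + imm -12 = 0x1aba

0x1aba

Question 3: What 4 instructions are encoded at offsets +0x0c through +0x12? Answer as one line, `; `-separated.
off 0x0c: read 00 70 as little → 0x7000
  opcode bits[15:12]=0x7: nop/N
off 0x0e: read 95 3b as little → 0x3b95
  opcode bits[15:12]=0x3: cmpi/RI
  [11:9] rd=5 = $5
  [8:0] imm=405 = 405
off 0x10: read fc 4f as little → 0x4ffc
  opcode bits[15:12]=0x4: bz/J
  [11:0] imm=4092 (s12→-4) = -4
off 0x12: read 00 06 as little → 0x0600
  opcode bits[15:12]=0x0: sub/RR
  [11:9] rd=3 = $3
  [8:6] rs=0 = $0

nop; cmpi $5, 405; bz -4; sub $3, $0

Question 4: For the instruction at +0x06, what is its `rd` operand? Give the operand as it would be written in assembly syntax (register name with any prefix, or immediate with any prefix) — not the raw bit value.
$4

[06] 00 18 → 0x1800
  top 4b → 0x1 → neg [R]
  [11:9] rd=4 = $4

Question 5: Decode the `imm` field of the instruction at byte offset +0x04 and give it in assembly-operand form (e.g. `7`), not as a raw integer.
333

[04] 4d 31 → 0x314d
  op=0x314d>>12=0x3 ⇒ cmpi (RI)
  [11:9] rd=0 = $0
  [8:0] imm=333 = 333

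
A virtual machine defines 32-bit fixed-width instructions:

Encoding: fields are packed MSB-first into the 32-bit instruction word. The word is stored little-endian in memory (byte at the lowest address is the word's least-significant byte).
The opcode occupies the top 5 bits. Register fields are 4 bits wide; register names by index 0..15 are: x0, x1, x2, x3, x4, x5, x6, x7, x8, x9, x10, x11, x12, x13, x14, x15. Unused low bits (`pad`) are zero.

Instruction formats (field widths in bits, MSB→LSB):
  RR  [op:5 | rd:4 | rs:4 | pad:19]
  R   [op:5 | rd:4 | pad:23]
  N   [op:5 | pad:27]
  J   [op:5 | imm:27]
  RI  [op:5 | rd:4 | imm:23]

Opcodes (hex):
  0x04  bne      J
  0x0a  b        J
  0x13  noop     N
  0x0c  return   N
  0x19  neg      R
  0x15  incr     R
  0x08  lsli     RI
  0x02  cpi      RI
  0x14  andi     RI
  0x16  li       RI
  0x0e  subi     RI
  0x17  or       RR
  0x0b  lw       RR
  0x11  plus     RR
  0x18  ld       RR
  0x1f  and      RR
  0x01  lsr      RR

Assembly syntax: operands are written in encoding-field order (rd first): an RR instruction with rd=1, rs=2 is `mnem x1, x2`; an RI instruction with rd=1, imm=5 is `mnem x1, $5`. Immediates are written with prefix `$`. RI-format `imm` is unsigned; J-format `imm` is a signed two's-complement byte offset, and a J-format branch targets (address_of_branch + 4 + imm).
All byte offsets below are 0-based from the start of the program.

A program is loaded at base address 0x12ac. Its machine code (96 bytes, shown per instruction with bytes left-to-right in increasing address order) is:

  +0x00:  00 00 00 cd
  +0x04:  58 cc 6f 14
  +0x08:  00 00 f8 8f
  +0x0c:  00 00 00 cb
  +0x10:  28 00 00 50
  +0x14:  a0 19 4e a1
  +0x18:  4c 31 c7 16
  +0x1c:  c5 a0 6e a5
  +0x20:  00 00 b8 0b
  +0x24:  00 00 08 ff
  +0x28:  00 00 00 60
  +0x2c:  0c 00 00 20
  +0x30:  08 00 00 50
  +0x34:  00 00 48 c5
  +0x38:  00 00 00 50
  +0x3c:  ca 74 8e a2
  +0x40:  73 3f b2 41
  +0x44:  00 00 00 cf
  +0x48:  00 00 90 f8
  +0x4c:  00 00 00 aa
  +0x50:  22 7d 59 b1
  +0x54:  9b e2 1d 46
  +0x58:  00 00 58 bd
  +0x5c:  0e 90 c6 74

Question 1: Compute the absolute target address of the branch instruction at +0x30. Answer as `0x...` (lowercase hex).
@+30  little-endian(08 00 00 50) = 0x50000008
  opcode bits[31:27]=0xa: b/J
  imm@[26:0]=0x8 ⇒ $8
  target = base 0x12ac + off 0x30 + 4 + imm 8 = 0x12e8

0x12e8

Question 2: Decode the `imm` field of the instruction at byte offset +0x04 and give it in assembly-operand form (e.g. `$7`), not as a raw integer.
$7326808

@+04  little-endian(58 cc 6f 14) = 0x146fcc58
  op=0x146fcc58>>27=0x2 ⇒ cpi (RI)
  rd: (w>>23)&0xf=0x8 → x8
  imm: (w>>0)&0x7fffff=0x6fcc58 → $7326808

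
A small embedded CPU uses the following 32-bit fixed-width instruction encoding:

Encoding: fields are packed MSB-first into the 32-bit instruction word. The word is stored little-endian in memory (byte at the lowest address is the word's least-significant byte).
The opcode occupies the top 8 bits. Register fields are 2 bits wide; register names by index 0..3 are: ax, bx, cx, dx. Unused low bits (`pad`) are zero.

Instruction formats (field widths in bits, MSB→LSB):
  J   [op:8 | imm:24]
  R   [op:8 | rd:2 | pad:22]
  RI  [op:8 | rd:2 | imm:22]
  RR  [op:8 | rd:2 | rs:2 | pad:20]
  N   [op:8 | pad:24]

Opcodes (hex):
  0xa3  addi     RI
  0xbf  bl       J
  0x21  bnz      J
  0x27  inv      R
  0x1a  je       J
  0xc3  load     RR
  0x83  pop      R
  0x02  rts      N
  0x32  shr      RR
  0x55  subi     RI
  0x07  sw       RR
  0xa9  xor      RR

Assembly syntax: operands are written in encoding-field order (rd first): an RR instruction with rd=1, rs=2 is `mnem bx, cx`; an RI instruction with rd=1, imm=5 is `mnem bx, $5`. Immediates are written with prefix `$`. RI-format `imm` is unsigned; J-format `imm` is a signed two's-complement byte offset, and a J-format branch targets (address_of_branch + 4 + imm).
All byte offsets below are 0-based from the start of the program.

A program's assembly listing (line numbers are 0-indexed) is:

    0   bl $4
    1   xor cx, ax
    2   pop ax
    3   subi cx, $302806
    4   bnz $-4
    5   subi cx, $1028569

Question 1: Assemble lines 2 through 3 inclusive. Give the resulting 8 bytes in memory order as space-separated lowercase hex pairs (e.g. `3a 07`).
2. pop fields op=0x83:8|rd=0:2|pad=0:22 → word 83000000h → 00 00 00 83
3. subi fields op=0x55:8|rd=2:2|imm=302806:22 → word 55849ed6h → d6 9e 84 55

00 00 00 83 d6 9e 84 55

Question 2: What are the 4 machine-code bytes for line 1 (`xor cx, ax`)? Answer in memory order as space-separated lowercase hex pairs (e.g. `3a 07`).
00 00 80 a9

line 1 (xor): pack op=0xa9:8|rd=2:2|rs=0:2|pad=0:20 = 0xa9800000; little→ 00 00 80 a9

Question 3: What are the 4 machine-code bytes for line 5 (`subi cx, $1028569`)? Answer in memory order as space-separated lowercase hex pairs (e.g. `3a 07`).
line 5 (subi): pack op=0x55:8|rd=2:2|imm=1028569:22 = 0x558fb1d9; little→ d9 b1 8f 55

d9 b1 8f 55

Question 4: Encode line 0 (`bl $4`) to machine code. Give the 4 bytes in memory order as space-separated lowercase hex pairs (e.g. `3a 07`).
L0: bl op=0xbf:8|imm=4:24 ⇒ 0xbf000004 ⇒ little 04 00 00 bf

04 00 00 bf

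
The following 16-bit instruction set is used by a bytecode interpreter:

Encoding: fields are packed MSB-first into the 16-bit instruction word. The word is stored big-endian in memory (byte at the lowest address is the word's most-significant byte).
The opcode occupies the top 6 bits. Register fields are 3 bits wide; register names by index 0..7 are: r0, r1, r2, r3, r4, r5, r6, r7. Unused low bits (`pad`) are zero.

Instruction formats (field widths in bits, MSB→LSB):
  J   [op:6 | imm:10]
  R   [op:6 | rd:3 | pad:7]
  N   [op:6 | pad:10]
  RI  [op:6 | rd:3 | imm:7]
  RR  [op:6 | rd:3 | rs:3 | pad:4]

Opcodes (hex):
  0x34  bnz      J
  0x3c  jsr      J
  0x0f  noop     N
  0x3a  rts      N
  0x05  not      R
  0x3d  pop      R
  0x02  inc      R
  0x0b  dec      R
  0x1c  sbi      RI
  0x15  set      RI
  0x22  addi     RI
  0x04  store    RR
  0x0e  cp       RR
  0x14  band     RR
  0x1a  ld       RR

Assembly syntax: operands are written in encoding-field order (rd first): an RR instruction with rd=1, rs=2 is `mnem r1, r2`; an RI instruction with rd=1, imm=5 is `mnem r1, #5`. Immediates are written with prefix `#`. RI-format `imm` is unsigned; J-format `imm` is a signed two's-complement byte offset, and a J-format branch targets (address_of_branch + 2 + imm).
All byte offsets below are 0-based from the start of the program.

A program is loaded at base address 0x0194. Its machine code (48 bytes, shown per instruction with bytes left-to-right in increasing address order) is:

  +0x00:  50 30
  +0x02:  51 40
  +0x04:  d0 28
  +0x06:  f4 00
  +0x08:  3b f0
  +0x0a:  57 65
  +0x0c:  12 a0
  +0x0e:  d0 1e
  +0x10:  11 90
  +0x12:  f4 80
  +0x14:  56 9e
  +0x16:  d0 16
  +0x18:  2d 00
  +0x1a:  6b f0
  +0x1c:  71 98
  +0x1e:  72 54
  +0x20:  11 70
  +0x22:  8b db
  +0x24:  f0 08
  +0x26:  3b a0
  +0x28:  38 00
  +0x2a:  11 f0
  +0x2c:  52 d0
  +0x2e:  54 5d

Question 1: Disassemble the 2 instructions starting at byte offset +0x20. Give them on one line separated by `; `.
@+20  big-endian(11 70) = 0x1170
  opcode bits[15:10]=0x4: store/RR
  rd@[9:7]=0x2 ⇒ r2
  rs@[6:4]=0x7 ⇒ r7
@+22  big-endian(8b db) = 0x8bdb
  opcode bits[15:10]=0x22: addi/RI
  rd@[9:7]=0x7 ⇒ r7
  imm@[6:0]=0x5b ⇒ #91

store r2, r7; addi r7, #91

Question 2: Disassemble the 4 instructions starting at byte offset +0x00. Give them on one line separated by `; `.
[00] 50 30 → 0x5030
  op=0x5030>>10=0x14 ⇒ band (RR)
  rd@[9:7]=0x0 ⇒ r0
  rs@[6:4]=0x3 ⇒ r3
[02] 51 40 → 0x5140
  op=0x5140>>10=0x14 ⇒ band (RR)
  rd@[9:7]=0x2 ⇒ r2
  rs@[6:4]=0x4 ⇒ r4
[04] d0 28 → 0xd028
  op=0xd028>>10=0x34 ⇒ bnz (J)
  imm@[9:0]=0x28 ⇒ #40
[06] f4 00 → 0xf400
  op=0xf400>>10=0x3d ⇒ pop (R)
  rd@[9:7]=0x0 ⇒ r0

band r0, r3; band r2, r4; bnz #40; pop r0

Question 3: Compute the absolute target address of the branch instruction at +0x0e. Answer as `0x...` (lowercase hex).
0x01c2

[0e] d0 1e → 0xd01e
  op=0xd01e>>10=0x34 ⇒ bnz (J)
  [9:0] imm=30 = #30
  target = base 0x0194 + off 0x0e + 2 + imm 30 = 0x01c2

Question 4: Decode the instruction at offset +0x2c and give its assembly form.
band r5, r5

off 0x2c: read 52 d0 as big → 0x52d0
  opcode bits[15:10]=0x14: band/RR
  rd@[9:7]=0x5 ⇒ r5
  rs@[6:4]=0x5 ⇒ r5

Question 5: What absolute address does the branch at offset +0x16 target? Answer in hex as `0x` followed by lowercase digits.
0x01c2

+0x16: d0 16 ⇒ word 0xd016 (big)
  op=0xd016>>10=0x34 ⇒ bnz (J)
  [9:0] imm=22 = #22
  target = base 0x0194 + off 0x16 + 2 + imm 22 = 0x01c2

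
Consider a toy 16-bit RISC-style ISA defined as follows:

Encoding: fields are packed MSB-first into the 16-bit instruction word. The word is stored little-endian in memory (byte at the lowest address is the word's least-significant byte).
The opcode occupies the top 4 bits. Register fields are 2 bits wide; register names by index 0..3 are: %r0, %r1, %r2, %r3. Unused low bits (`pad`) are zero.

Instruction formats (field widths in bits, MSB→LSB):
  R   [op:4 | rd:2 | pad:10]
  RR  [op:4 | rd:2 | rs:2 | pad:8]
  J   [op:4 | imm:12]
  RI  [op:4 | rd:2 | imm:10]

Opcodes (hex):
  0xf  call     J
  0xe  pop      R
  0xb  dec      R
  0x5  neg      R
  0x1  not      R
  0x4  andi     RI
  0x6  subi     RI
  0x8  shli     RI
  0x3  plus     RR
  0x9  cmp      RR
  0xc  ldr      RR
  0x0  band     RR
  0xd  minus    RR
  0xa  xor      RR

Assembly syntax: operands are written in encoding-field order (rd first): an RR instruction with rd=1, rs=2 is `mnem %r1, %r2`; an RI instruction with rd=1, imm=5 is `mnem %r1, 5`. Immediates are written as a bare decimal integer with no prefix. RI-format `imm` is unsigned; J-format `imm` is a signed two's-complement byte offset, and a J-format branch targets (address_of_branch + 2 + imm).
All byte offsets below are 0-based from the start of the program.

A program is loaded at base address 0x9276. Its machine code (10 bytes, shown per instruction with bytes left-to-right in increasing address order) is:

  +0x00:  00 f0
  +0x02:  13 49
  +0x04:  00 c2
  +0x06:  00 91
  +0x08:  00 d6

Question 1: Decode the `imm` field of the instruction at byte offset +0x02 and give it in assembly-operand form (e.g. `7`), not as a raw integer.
off 0x02: read 13 49 as little → 0x4913
  op=0x4913>>12=0x4 ⇒ andi (RI)
  rd: (w>>10)&0x3=0x2 → %r2
  imm: (w>>0)&0x3ff=0x113 → 275

275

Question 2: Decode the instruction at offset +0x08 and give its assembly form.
[08] 00 d6 → 0xd600
  opcode bits[15:12]=0xd: minus/RR
  [11:10] rd=1 = %r1
  [9:8] rs=2 = %r2

minus %r1, %r2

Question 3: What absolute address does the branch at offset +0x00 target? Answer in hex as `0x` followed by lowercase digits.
+0x00: 00 f0 ⇒ word 0xf000 (little)
  op=0xf000>>12=0xf ⇒ call (J)
  imm: (w>>0)&0xfff=0x0 → 0
  target = base 0x9276 + off 0x00 + 2 + imm 0 = 0x9278

0x9278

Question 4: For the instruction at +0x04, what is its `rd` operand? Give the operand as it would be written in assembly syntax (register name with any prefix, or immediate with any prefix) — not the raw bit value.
%r0

[04] 00 c2 → 0xc200
  op=0xc200>>12=0xc ⇒ ldr (RR)
  rd: (w>>10)&0x3=0x0 → %r0
  rs: (w>>8)&0x3=0x2 → %r2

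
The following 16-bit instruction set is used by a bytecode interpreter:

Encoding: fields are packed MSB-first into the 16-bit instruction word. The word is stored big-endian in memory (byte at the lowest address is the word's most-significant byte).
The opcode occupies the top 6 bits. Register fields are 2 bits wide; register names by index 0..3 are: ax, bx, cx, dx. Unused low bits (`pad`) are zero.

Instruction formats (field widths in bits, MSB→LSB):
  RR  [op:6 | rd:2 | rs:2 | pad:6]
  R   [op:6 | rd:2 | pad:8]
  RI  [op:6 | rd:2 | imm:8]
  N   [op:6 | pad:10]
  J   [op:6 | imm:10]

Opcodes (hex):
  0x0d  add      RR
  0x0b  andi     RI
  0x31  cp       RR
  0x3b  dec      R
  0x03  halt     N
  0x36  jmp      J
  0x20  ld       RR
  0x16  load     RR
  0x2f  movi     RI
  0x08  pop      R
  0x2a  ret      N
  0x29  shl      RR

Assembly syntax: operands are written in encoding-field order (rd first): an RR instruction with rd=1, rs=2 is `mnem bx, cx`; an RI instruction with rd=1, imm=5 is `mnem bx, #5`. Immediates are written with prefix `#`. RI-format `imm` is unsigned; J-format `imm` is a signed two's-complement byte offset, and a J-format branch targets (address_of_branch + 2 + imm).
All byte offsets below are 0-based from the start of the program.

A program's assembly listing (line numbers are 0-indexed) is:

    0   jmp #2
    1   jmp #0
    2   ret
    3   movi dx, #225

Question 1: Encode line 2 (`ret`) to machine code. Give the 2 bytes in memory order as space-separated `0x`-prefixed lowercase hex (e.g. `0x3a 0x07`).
0xa8 0x00

L2: ret op=0x2a:6|pad=0:10 ⇒ 0xa800 ⇒ big a8 00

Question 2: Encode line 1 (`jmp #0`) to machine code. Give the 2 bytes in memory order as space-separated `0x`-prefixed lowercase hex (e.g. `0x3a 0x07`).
L1: jmp op=0x36:6|imm=0:10 ⇒ 0xd800 ⇒ big d8 00

0xd8 0x00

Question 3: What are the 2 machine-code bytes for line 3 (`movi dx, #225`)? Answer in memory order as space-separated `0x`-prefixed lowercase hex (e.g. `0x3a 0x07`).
0xbf 0xe1

3. movi fields op=0x2f:6|rd=3:2|imm=225:8 → word bfe1h → bf e1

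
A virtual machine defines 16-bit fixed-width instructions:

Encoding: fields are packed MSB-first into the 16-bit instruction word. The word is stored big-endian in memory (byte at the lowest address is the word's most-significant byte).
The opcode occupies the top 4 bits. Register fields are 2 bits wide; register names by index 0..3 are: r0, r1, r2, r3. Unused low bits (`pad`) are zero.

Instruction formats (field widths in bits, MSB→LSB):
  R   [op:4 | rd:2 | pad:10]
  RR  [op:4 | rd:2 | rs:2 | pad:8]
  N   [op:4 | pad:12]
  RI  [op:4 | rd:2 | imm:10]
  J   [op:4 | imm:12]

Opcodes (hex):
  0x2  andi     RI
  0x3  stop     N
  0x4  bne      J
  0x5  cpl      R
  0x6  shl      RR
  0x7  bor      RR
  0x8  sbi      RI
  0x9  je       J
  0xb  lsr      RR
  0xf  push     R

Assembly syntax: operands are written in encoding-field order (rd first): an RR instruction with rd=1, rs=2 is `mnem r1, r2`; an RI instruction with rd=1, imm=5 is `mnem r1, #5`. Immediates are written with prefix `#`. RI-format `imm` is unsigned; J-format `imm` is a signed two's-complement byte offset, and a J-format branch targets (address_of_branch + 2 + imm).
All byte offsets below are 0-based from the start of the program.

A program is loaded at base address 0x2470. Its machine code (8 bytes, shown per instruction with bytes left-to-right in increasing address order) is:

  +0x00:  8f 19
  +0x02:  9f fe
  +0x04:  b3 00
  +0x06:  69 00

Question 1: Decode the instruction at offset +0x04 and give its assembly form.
off 0x04: read b3 00 as big → 0xb300
  op=0xb300>>12=0xb ⇒ lsr (RR)
  rd: (w>>10)&0x3=0x0 → r0
  rs: (w>>8)&0x3=0x3 → r3

lsr r0, r3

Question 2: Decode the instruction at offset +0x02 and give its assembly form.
je #-2

[02] 9f fe → 0x9ffe
  top 4b → 0x9 → je [J]
  [11:0] imm=4094 (s12→-2) = #-2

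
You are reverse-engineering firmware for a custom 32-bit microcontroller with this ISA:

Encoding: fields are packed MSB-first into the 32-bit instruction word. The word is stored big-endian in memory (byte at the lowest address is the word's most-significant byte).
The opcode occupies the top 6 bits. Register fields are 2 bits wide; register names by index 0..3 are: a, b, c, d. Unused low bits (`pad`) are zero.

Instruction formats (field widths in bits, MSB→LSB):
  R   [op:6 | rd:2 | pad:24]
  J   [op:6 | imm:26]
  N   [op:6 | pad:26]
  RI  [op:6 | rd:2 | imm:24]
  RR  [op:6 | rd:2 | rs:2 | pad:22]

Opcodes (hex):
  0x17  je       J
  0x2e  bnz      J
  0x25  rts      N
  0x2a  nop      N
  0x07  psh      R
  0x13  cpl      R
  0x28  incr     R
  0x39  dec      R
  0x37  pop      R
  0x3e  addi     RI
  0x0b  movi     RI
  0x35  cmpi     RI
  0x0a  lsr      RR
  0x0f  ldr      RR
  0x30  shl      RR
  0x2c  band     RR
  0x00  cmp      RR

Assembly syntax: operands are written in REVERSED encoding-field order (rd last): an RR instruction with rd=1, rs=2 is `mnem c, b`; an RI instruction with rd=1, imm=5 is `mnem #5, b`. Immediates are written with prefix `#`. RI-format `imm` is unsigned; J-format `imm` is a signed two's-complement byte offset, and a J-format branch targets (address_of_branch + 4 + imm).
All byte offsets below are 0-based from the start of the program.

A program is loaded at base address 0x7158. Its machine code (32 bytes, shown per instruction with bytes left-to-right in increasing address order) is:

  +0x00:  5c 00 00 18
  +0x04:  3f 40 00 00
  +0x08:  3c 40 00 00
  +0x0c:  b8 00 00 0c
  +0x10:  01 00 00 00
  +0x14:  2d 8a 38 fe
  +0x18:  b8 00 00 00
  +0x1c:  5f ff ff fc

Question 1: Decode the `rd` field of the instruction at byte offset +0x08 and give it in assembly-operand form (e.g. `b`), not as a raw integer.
off 0x08: read 3c 40 00 00 as big → 0x3c400000
  op=0x3c400000>>26=0xf ⇒ ldr (RR)
  rd@[25:24]=0x0 ⇒ a
  rs@[23:22]=0x1 ⇒ b

a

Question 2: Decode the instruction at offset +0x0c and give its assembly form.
+0x0c: b8 00 00 0c ⇒ word 0xb800000c (big)
  top 6b → 0x2e → bnz [J]
  [25:0] imm=12 = #12

bnz #12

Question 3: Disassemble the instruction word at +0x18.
bnz #0

off 0x18: read b8 00 00 00 as big → 0xb8000000
  opcode bits[31:26]=0x2e: bnz/J
  imm@[25:0]=0x0 ⇒ #0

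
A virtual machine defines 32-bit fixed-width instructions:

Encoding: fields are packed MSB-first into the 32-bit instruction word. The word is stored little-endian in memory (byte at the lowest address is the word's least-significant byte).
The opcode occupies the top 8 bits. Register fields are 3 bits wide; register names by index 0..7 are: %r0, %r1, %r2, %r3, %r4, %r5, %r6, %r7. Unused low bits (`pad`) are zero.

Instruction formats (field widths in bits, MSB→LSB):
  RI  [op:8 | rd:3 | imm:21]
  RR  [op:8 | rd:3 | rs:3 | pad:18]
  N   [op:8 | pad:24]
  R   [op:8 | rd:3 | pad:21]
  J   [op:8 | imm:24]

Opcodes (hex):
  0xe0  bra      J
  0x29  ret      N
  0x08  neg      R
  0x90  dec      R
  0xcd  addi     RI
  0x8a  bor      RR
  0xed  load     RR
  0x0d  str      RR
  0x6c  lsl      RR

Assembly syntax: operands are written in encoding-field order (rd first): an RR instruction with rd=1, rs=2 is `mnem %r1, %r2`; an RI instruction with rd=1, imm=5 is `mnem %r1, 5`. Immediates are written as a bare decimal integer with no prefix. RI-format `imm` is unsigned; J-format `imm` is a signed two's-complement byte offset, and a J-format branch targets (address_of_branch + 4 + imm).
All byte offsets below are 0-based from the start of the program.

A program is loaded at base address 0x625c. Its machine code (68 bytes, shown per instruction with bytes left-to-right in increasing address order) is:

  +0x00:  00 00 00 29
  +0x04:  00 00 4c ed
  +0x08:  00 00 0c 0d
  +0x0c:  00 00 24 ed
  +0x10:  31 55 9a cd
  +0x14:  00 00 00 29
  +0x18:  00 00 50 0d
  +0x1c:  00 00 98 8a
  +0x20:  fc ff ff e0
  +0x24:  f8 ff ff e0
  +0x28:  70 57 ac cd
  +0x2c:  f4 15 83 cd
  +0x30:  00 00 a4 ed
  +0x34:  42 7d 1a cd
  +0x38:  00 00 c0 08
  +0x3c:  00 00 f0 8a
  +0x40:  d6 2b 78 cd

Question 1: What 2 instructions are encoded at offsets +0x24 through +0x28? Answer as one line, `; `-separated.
@+24  little-endian(f8 ff ff e0) = 0xe0fffff8
  top 8b → 0xe0 → bra [J]
  [23:0] imm=16777208 (s24→-8) = -8
@+28  little-endian(70 57 ac cd) = 0xcdac5770
  top 8b → 0xcd → addi [RI]
  [23:21] rd=5 = %r5
  [20:0] imm=808816 = 808816

bra -8; addi %r5, 808816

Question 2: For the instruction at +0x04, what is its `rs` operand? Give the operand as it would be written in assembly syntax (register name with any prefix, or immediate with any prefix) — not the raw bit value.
%r3

[04] 00 00 4c ed → 0xed4c0000
  opcode bits[31:24]=0xed: load/RR
  rd@[23:21]=0x2 ⇒ %r2
  rs@[20:18]=0x3 ⇒ %r3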